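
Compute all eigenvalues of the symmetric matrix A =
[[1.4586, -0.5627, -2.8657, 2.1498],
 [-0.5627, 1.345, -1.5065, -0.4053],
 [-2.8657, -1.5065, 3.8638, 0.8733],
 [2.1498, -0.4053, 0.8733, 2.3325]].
sigma(A) ≈ {-2, 1, 4, 6}

A is real symmetric, so its spectrum consists of real eigenvalues. Expanding the characteristic polynomial of the displayed matrix gives
  det(λ I - A) = p(λ) = λ^4 + (-9)λ^3 + (12)λ^2 + (44.001)λ + (-47.9974).
Solving p(λ) = 0 yields eigenvalues ≈ -2, 1, 4, 6. (A is shown rounded to 4 decimals, so these recover the underlying integer eigenvalues to within that precision.)
Verification: the trace of A = 9 equals the sum of eigenvalues 9, and det(A) ≈ -47.9974 matches the eigenvalue product -48.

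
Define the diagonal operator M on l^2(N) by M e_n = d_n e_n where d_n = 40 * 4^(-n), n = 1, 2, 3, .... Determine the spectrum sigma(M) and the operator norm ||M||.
sigma(M) = {40 * 4^(-n) : n ≥ 1} ∪ {0}; ||M|| = 10

A bounded diagonal operator on l^2 with diagonal entries d_n has spectrum equal to the closure of {d_n : n ≥ 1}: every d_n is an eigenvalue (with eigenvector e_n), so {d_n} ⊂ sigma(M); the spectrum is closed, so its closure is too; and for lambda not in the closure, (M - lambda I) has bounded inverse (the diagonal entries 1/(d_n - lambda) are bounded). For our sequence d_n = 40 * 4^(-n), n = 1, 2, 3, ...:
  - {d_n} = {40 * 4^(-n) : n ≥ 1}; the only limit point is 0
  - closure = {40 * 4^(-n) : n ≥ 1} ∪ {0}
For the norm: a diagonal operator has ||M|| = sup_n |d_n|. Here d_n = 40 * 4^(-n) is positive and decreasing, so sup_n |d_n| = d_1 = 40/4 = 10. So ||M|| = 10.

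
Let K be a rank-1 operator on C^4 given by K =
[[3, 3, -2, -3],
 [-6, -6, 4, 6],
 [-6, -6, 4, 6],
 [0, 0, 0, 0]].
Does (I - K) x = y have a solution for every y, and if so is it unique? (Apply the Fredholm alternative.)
(I - K) is singular (det(I - K) = 0, i.e. 1 ∈ sigma(K)). (I - K) x = y is solvable iff y ⊥ ker((I - K)^*) = span{(3, 3, -2, -3)}, i.e. iff 3y_1 + 3y_2 - 2y_3 - 3y_4 = 0. When solvable, the solutions are x = y + c·(1, -2, -2, 0), c arbitrary (ker(I - K) = span{(1, -2, -2, 0)}, dimension 1).

K has rank 1, so it is an outer product K = u v^T: every row of K is a multiple of one row vector. Reading off the entries, u = (1, -2, -2, 0) and v = (3, 3, -2, -3) (row i of K equals u_i·v^T). A rank-one matrix u v^T satisfies K u = u (v·u) and kills the (3)-dimensional subspace v^⊥, so its characteristic polynomial is lambda^3 (lambda - v·u) with v·u = tr K = 1. Hence the eigenvalues of I - K are 1 (multiplicity 3) and 1 - (1) = 0, so det(I - K) = 0. (Direct check: I - K =
[[-2, -3, 2, 3],
 [6, 7, -4, -6],
 [6, 6, -3, -6],
 [0, 0, 0, 1]]
has determinant 0.) So 1 is an eigenvalue of K and (I - K) is not invertible. The finite-dimensional Fredholm alternative says: either (I - K) is invertible, or ker(I - K) ≠ {0} and then range(I - K) = ker((I - K)^*)^⊥, with dim ker(I - K) = dim ker((I - K)^*). We are in the second case, so we need both kernels. Kernel of I - K: (I - K) u = u - u (v·u) = u - u = 0, so ker(I - K) = span{u} = span{(1, -2, -2, 0)} (it is exactly 1-dimensional because rank(I - K) = 3). Kernel of the adjoint: K is real, so (I - K)^* = I - K^T = I - v u^T, and (I - v u^T) v = v - v (u·v) = 0; hence ker((I - K)^*) = span{v} = span{(3, 3, -2, -3)}. Therefore (I - K) x = y is solvable iff <y, v> = 0, i.e. iff 3y_1 + 3y_2 - 2y_3 - 3y_4 = 0. When this holds, K y = u (v·y) = 0, so (I - K) y = y and x = y is a particular solution; the full solution set is the line x = y + c·u = y + c·(1, -2, -2, 0), c ∈ C.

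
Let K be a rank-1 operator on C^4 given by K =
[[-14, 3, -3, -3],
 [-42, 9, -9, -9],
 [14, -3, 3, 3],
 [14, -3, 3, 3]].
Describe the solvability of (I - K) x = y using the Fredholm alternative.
(I - K) is singular (det(I - K) = 0, i.e. 1 ∈ sigma(K)). (I - K) x = y is solvable iff y ⊥ ker((I - K)^*) = span{(-14, 3, -3, -3)}, i.e. iff -14y_1 + 3y_2 - 3y_3 - 3y_4 = 0. When solvable, the solutions are x = y + c·(1, 3, -1, -1), c arbitrary (ker(I - K) = span{(1, 3, -1, -1)}, dimension 1).

K has rank 1, so it is an outer product K = u v^T: every row of K is a multiple of one row vector. Reading off the entries, u = (1, 3, -1, -1) and v = (-14, 3, -3, -3) (row i of K equals u_i·v^T). A rank-one matrix u v^T satisfies K u = u (v·u) and kills the (3)-dimensional subspace v^⊥, so its characteristic polynomial is lambda^3 (lambda - v·u) with v·u = tr K = 1. Hence the eigenvalues of I - K are 1 (multiplicity 3) and 1 - (1) = 0, so det(I - K) = 0. (Direct check: I - K =
[[15, -3, 3, 3],
 [42, -8, 9, 9],
 [-14, 3, -2, -3],
 [-14, 3, -3, -2]]
has determinant 0.) So 1 is an eigenvalue of K and (I - K) is not invertible. The finite-dimensional Fredholm alternative says: either (I - K) is invertible, or ker(I - K) ≠ {0} and then range(I - K) = ker((I - K)^*)^⊥, with dim ker(I - K) = dim ker((I - K)^*). We are in the second case, so we need both kernels. Kernel of I - K: (I - K) u = u - u (v·u) = u - u = 0, so ker(I - K) = span{u} = span{(1, 3, -1, -1)} (it is exactly 1-dimensional because rank(I - K) = 3). Kernel of the adjoint: K is real, so (I - K)^* = I - K^T = I - v u^T, and (I - v u^T) v = v - v (u·v) = 0; hence ker((I - K)^*) = span{v} = span{(-14, 3, -3, -3)}. Therefore (I - K) x = y is solvable iff <y, v> = 0, i.e. iff -14y_1 + 3y_2 - 3y_3 - 3y_4 = 0. When this holds, K y = u (v·y) = 0, so (I - K) y = y and x = y is a particular solution; the full solution set is the line x = y + c·u = y + c·(1, 3, -1, -1), c ∈ C.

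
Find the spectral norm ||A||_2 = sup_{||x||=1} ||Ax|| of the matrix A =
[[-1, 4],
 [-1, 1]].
||A||_2 = sqrt((19 + sqrt(325))/2) ≈ 4.3028 (= sqrt(largest eigenvalue of A^T A))

||A||_2 = sigma_max(A) = sqrt(lambda_max(A^T A)). Form the symmetric matrix M = A^T A =
[[2, -5],
 [-5, 17]].
Its characteristic polynomial (trace, determinant of M give the coefficients) is
  p(λ) = det(λ I - M) = λ^2 - 19λ + 9.
For λ^2 - 19λ + 9 the discriminant is 325. It is nonnegative but not a perfect square, so the roots are real and irrational: λ = (19 ± sqrt(325))/2 ≈ 18.5139, 0.4861.
So the eigenvalues of A^T A are ≈ 0.4861, 18.5139 (all ≥ 0, as they must be for A^T A). The largest is λ_max = (19 + sqrt(325))/2 ≈ 18.5139, hence ||A||_2 = sqrt(λ_max) = sqrt((19 + sqrt(325))/2) ≈ 4.3028.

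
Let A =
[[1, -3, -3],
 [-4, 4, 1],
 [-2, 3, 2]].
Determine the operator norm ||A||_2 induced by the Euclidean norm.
||A||_2 ≈ 7.9384 (= sqrt(largest eigenvalue of A^T A))

||A||_2 = sigma_max(A) = sqrt(lambda_max(A^T A)). Form the symmetric matrix M = A^T A =
[[21, -25, -11],
 [-25, 34, 19],
 [-11, 19, 14]].
Its characteristic polynomial (trace, sum of principal 2x2 minors, determinant of M give the coefficients) is
  p(λ) = det(λ I - M) = λ^3 - 69λ^2 + 377λ - 1.
No integer candidate from the rational root theorem (±divisors of 1) is a root, so the roots are irrational. The cubic discriminant is Δ = 461499808 > 0, so there are three distinct real roots. p(0) = -1 and p(1) = 308 have opposite signs, so a root lies in (0, 1); Newton's method refines it to λ ≈ 0.0027. p(5) = 284 and p(6) = -7 have opposite signs, so a root lies in (5, 6); Newton's method refines it to λ ≈ 5.9795. p(63) = -64 and p(64) = 3647 have opposite signs, so a root lies in (63, 64); Newton's method refines it to λ ≈ 63.0178. Check (Vieta): the three roots sum to 69, matching tr M = 69.
So the eigenvalues of A^T A are ≈ 0.0027, 5.9795, 63.0178 (all ≥ 0, as they must be for A^T A). The largest is λ_max ≈ 63.0178, hence ||A||_2 = sqrt(λ_max) ≈ 7.9384.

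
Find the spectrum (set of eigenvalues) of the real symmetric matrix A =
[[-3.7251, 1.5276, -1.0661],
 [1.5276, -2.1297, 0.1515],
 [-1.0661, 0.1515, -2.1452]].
sigma(A) ≈ {-5, -2, -1}

A is real symmetric, so its spectrum consists of real eigenvalues. Expanding the characteristic polynomial of the displayed matrix gives
  det(λ I - A) = p(λ) = λ^3 + (8)λ^2 + (17)λ + (10).
Solving p(λ) = 0 yields eigenvalues ≈ -5, -2, -1. (A is shown rounded to 4 decimals, so these recover the underlying integer eigenvalues to within that precision.)
Verification: the trace of A = -8 equals the sum of eigenvalues -8, and det(A) ≈ -10.0001 matches the eigenvalue product -10.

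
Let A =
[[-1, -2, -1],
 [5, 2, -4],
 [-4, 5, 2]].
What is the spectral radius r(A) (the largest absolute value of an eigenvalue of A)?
r(A) ≈ 5.9648

The eigenvalues of A are the roots of its characteristic polynomial. With M = A (coefficients from the trace, the sum of principal 2x2 minors, and det A):
  p(λ) = det(λ I - M) = λ^3 - 3λ^2 + 26λ + 69.
No integer candidate from the rational root theorem (±divisors of 69) is a root, so the roots are irrational. The cubic discriminant is Δ = -282191 < 0, so there is one real root and a complex-conjugate pair. p(-2) = -3 and p(-1) = 39 have opposite signs, so a root lies in (-2, -1); Newton's method refines it to λ ≈ -1.9393. Dividing out (λ - (-1.9393)) leaves approximately λ^2 - 4.9393λ + 35.5791. For λ^2 - 4.9393λ + 35.5791 the discriminant is -117.9192. It is negative, so the remaining roots are the complex-conjugate pair λ ≈ 2.4697 ± 5.4295i. Their product equals the constant term, so |λ|^2 ≈ 35.5791 and |λ| ≈ 5.9648.
Thus the eigenvalues (to 4 decimals) are -1.9393 (modulus 1.9393); 2.4697 ± 5.4295i (modulus 5.9648). The spectral radius is the largest modulus: r(A) ≈ 5.9648. (Cross-check: r(A) ≤ ||A||_2 ≈ 7.9424; equality holds whenever A is normal, though it can also hold for some non-normal A.)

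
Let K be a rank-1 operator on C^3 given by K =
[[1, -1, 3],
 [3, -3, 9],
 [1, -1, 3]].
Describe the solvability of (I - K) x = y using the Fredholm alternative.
(I - K) is singular (det(I - K) = 0, i.e. 1 ∈ sigma(K)). (I - K) x = y is solvable iff y ⊥ ker((I - K)^*) = span{(1, -1, 3)}, i.e. iff y_1 - y_2 + 3y_3 = 0. When solvable, the solutions are x = y + c·(1, 3, 1), c arbitrary (ker(I - K) = span{(1, 3, 1)}, dimension 1).

K has rank 1, so it is an outer product K = u v^T: every row of K is a multiple of one row vector. Reading off the entries, u = (1, 3, 1) and v = (1, -1, 3) (row i of K equals u_i·v^T). A rank-one matrix u v^T satisfies K u = u (v·u) and kills the (2)-dimensional subspace v^⊥, so its characteristic polynomial is lambda^2 (lambda - v·u) with v·u = tr K = 1. Hence the eigenvalues of I - K are 1 (multiplicity 2) and 1 - (1) = 0, so det(I - K) = 0. (Direct check: I - K =
[[0, 1, -3],
 [-3, 4, -9],
 [-1, 1, -2]]
has determinant 0.) So 1 is an eigenvalue of K and (I - K) is not invertible. The finite-dimensional Fredholm alternative says: either (I - K) is invertible, or ker(I - K) ≠ {0} and then range(I - K) = ker((I - K)^*)^⊥, with dim ker(I - K) = dim ker((I - K)^*). We are in the second case, so we need both kernels. Kernel of I - K: (I - K) u = u - u (v·u) = u - u = 0, so ker(I - K) = span{u} = span{(1, 3, 1)} (it is exactly 1-dimensional because rank(I - K) = 2). Kernel of the adjoint: K is real, so (I - K)^* = I - K^T = I - v u^T, and (I - v u^T) v = v - v (u·v) = 0; hence ker((I - K)^*) = span{v} = span{(1, -1, 3)}. Therefore (I - K) x = y is solvable iff <y, v> = 0, i.e. iff y_1 - y_2 + 3y_3 = 0. When this holds, K y = u (v·y) = 0, so (I - K) y = y and x = y is a particular solution; the full solution set is the line x = y + c·u = y + c·(1, 3, 1), c ∈ C.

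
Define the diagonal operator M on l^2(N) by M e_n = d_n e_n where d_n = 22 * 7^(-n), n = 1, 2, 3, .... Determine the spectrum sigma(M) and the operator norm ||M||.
sigma(M) = {22 * 7^(-n) : n ≥ 1} ∪ {0}; ||M|| = 22/7

A bounded diagonal operator on l^2 with diagonal entries d_n has spectrum equal to the closure of {d_n : n ≥ 1}: every d_n is an eigenvalue (with eigenvector e_n), so {d_n} ⊂ sigma(M); the spectrum is closed, so its closure is too; and for lambda not in the closure, (M - lambda I) has bounded inverse (the diagonal entries 1/(d_n - lambda) are bounded). For our sequence d_n = 22 * 7^(-n), n = 1, 2, 3, ...:
  - {d_n} = {22 * 7^(-n) : n ≥ 1}; the only limit point is 0
  - closure = {22 * 7^(-n) : n ≥ 1} ∪ {0}
For the norm: a diagonal operator has ||M|| = sup_n |d_n|. Here d_n = 22 * 7^(-n) is positive and decreasing, so sup_n |d_n| = d_1 = 22/7. So ||M|| = 22/7.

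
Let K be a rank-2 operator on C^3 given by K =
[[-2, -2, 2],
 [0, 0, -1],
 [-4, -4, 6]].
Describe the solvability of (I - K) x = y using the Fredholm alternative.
(I - K) is invertible (det(I - K) = -11 ≠ 0), so for every y in C^3 the equation (I - K) x = y has a unique solution.

K has rank 2 and factors as K = U V^T = u1 v1^T + u2 v2^T with u1 = (1, 0, 2), v1 = (-2, -2, 2), u2 = (0, 1, -2), v2 = (0, 0, -1) (multiplying out reproduces the displayed K). The nonzero eigenvalues of U V^T coincide with those of the 2 x 2 matrix G = V^T U = [[v1·u1, v1·u2], [v2·u1, v2·u2]] = [[2, -6], [-2, 2]], and by the Sylvester determinant identity det(I_3 - U V^T) = det(I_2 - V^T U) = det([[-1, 6], [2, -1]]) = (-1)(-1) - (6)(2) = -11. (Direct check: I - K =
[[3, 2, -2],
 [0, 1, 1],
 [4, 4, -5]]
has determinant -11.) The finite-dimensional Fredholm alternative says: either (I - K) is invertible, or ker(I - K) ≠ {0} and then range(I - K) = ker((I - K)^*)^⊥, with dim ker(I - K) = dim ker((I - K)^*). Since det(I - K) ≠ 0, 1 is not an eigenvalue of K and ker(I - K) = {0}, so we are in the first case: for every y there is a unique x = (I - K)^(-1) y. (Explicitly, by the Woodbury identity, (I - U V^T)^(-1) = I + U (I_2 - G)^(-1) V^T.)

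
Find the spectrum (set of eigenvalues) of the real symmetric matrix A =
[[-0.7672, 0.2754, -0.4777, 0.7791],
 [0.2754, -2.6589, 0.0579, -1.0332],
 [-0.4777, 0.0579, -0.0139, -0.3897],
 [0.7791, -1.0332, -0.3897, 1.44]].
sigma(A) ≈ {-3, -1, 0, 2}

A is real symmetric, so its spectrum consists of real eigenvalues. Expanding the characteristic polynomial of the displayed matrix gives
  det(λ I - A) = p(λ) = λ^4 + (2)λ^3 + (-5)λ^2 + (-6)λ + (0).
Solving p(λ) = 0 yields eigenvalues ≈ -3, -1, 0, 2. (A is shown rounded to 4 decimals, so these recover the underlying integer eigenvalues to within that precision.)
Verification: the trace of A = -2 equals the sum of eigenvalues -2, and det(A) ≈ -0.0001 matches the eigenvalue product 0.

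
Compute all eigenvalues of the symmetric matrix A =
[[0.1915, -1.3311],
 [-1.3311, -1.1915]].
sigma(A) ≈ {-2, 1}

A is real symmetric, so its spectrum consists of real eigenvalues. Expanding the characteristic polynomial of the displayed matrix gives
  det(λ I - A) = p(λ) = λ^2 + (1)λ + (-2).
Solving p(λ) = 0 yields eigenvalues ≈ -2, 1. (A is shown rounded to 4 decimals, so these recover the underlying integer eigenvalues to within that precision.)
Verification: the trace of A = -1 equals the sum of eigenvalues -1, and det(A) ≈ -2.0000 matches the eigenvalue product -2.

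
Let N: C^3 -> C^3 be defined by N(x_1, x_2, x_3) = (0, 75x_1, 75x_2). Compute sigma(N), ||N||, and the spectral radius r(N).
sigma(N) = {0}; ||N|| = 75; r(N) = 0. (N is nilpotent with N^3 = 0.)

On C^3, N is a strictly lower-triangular matrix with 75 on the subdiagonal and zeros elsewhere, so its characteristic polynomial is lambda^3 and every eigenvalue is 0: sigma(N) = {0}. For the operator norm, N e_i = 75e_{i+1} for i = 1, ..., 2 and N e_3 = 0, so the singular values of N are 75 (with multiplicity 2) and 0; hence ||N|| = 75. The spectral radius r(N) = max|lambda| = 0. Note ||N|| > r(N) — characteristic of non-normal nilpotent operators. Indeed N^3 = 0.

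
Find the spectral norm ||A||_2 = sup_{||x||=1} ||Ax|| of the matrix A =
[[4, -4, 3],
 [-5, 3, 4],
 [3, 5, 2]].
||A||_2 ≈ 8.24 (= sqrt(largest eigenvalue of A^T A))

||A||_2 = sigma_max(A) = sqrt(lambda_max(A^T A)). Form the symmetric matrix M = A^T A =
[[50, -16, -2],
 [-16, 50, 10],
 [-2, 10, 29]].
Its characteristic polynomial (trace, sum of principal 2x2 minors, determinant of M give the coefficients) is
  p(λ) = det(λ I - M) = λ^3 - 129λ^2 + 5040λ - 60516.
No integer candidate from the rational root theorem (±divisors of 60516) is a root, so the roots are irrational. The cubic discriminant is Δ = 308100672 > 0, so there are three distinct real roots. p(24) = -36 and p(25) = 484 have opposite signs, so a root lies in (24, 25); Newton's method refines it to λ ≈ 24.0629. p(37) = 16 and p(38) = -400 have opposite signs, so a root lies in (37, 38); Newton's method refines it to λ ≈ 37.04. p(67) = -1154 and p(68) = 140 have opposite signs, so a root lies in (67, 68); Newton's method refines it to λ ≈ 67.8971. Check (Vieta): the three roots sum to 129, matching tr M = 129.
So the eigenvalues of A^T A are ≈ 24.0629, 37.04, 67.8971 (all ≥ 0, as they must be for A^T A). The largest is λ_max ≈ 67.8971, hence ||A||_2 = sqrt(λ_max) ≈ 8.24.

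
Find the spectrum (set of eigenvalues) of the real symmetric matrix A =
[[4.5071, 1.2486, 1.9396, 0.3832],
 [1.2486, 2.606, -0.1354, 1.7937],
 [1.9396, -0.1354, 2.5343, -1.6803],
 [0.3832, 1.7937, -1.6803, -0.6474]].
sigma(A) ≈ {-2, 1, 4, 6}

A is real symmetric, so its spectrum consists of real eigenvalues. Expanding the characteristic polynomial of the displayed matrix gives
  det(λ I - A) = p(λ) = λ^4 + (-9)λ^3 + (12)λ^2 + (44.0024)λ + (-48).
Solving p(λ) = 0 yields eigenvalues ≈ -2, 1, 4, 6. (A is shown rounded to 4 decimals, so these recover the underlying integer eigenvalues to within that precision.)
Verification: the trace of A = 9 equals the sum of eigenvalues 9, and det(A) ≈ -48.0007 matches the eigenvalue product -48.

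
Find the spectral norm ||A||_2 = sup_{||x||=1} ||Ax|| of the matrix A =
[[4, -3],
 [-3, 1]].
||A||_2 = sqrt((35 + sqrt(1125))/2) ≈ 5.8541 (= sqrt(largest eigenvalue of A^T A))

||A||_2 = sigma_max(A) = sqrt(lambda_max(A^T A)). Form the symmetric matrix M = A^T A =
[[25, -15],
 [-15, 10]].
Its characteristic polynomial (trace, determinant of M give the coefficients) is
  p(λ) = det(λ I - M) = λ^2 - 35λ + 25.
For λ^2 - 35λ + 25 the discriminant is 1125. It is nonnegative but not a perfect square, so the roots are real and irrational: λ = (35 ± sqrt(1125))/2 ≈ 34.2705, 0.7295.
So the eigenvalues of A^T A are ≈ 0.7295, 34.2705 (all ≥ 0, as they must be for A^T A). The largest is λ_max = (35 + sqrt(1125))/2 ≈ 34.2705, hence ||A||_2 = sqrt(λ_max) = sqrt((35 + sqrt(1125))/2) ≈ 5.8541.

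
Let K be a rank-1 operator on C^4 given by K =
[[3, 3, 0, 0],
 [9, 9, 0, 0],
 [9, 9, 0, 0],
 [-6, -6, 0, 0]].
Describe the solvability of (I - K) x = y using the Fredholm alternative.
(I - K) is invertible (det(I - K) = -11 ≠ 0), so for every y in C^4 the equation (I - K) x = y has a unique solution.

K has rank 1, so it is an outer product K = u v^T: every row of K is a multiple of one row vector. Reading off the entries, u = (-1, -3, -3, 2) and v = (-3, -3, 0, 0) (row i of K equals u_i·v^T). A rank-one matrix u v^T satisfies K u = u (v·u) and kills the (3)-dimensional subspace v^⊥, so its characteristic polynomial is lambda^3 (lambda - v·u) with v·u = tr K = 12. Hence the eigenvalues of I - K are 1 (multiplicity 3) and 1 - (12) = -11, so det(I - K) = -11. (Direct check: I - K =
[[-2, -3, 0, 0],
 [-9, -8, 0, 0],
 [-9, -9, 1, 0],
 [6, 6, 0, 1]]
has determinant -11.) The finite-dimensional Fredholm alternative says: either (I - K) is invertible, or ker(I - K) ≠ {0} and then range(I - K) = ker((I - K)^*)^⊥, with dim ker(I - K) = dim ker((I - K)^*). Since det(I - K) ≠ 0, 1 is not an eigenvalue of K and ker(I - K) = {0}, so we are in the first case: for every y there is a unique x = (I - K)^(-1) y. Explicitly, by the Sherman–Morrison formula, (I - u v^T)^(-1) = I + u v^T/(1 - v·u), i.e. (I - K)^(-1) = I + K/(-11).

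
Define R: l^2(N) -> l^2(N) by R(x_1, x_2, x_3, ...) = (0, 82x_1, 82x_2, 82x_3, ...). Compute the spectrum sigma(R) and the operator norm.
sigma(R) = closed disk {z in C : |z| ≤ 82}; ||R|| = 82

Note R = 82·U where U is the unit right shift (U x)_k = x_{k-1} (with x_0 := 0); so ||R|| = 82||U|| and sigma(R) = 82·sigma(U). ||R x||^2 = sum_{k≥1} |82x_k|^2 = 6724||x||^2, so ||R|| = 82 and sigma(R) ⊂ {|z| ≤ 82}. For any |lambda| < 82, the equation (R - lambda I) x = 0 forces x_1 = 0, then 82x_k = lambda x_{k+1} ⇒ x = 0, so R has no eigenvalues. But (R - lambda I) is not surjective for |lambda| < 82: solving (R - lambda I) x = e_1 would require x_n proportional to (lambda/82)^(-n), which is not in l^2. So every |lambda| < 82 lies in the residual spectrum. The boundary |lambda| = 82 is in the approximate point spectrum (the spectrum is closed). Hence sigma(R) is the closed disk of radius 82.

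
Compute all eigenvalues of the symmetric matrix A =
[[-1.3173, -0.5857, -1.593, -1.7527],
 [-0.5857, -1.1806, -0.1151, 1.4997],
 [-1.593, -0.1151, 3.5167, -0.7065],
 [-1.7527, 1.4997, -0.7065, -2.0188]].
sigma(A) ≈ {-4, -2, 1, 4}

A is real symmetric, so its spectrum consists of real eigenvalues. Expanding the characteristic polynomial of the displayed matrix gives
  det(λ I - A) = p(λ) = λ^4 + (1)λ^3 + (-18)λ^2 + (-16)λ + (32).
Solving p(λ) = 0 yields eigenvalues ≈ -4, -2, 1, 4. (A is shown rounded to 4 decimals, so these recover the underlying integer eigenvalues to within that precision.)
Verification: the trace of A = -1 equals the sum of eigenvalues -1, and det(A) ≈ 31.9993 matches the eigenvalue product 32.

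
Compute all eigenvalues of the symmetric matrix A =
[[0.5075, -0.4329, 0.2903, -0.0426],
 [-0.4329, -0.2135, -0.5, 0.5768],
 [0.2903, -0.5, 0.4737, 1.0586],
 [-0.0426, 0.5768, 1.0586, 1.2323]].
sigma(A) ≈ {-1, 0, 1, 2}

A is real symmetric, so its spectrum consists of real eigenvalues. Expanding the characteristic polynomial of the displayed matrix gives
  det(λ I - A) = p(λ) = λ^4 + (-2)λ^3 + (-1)λ^2 + (2)λ + (0).
Solving p(λ) = 0 yields eigenvalues ≈ -1, 0, 1, 2. (A is shown rounded to 4 decimals, so these recover the underlying integer eigenvalues to within that precision.)
Verification: the trace of A = 2 equals the sum of eigenvalues 2, and det(A) ≈ -0.0002 matches the eigenvalue product 0.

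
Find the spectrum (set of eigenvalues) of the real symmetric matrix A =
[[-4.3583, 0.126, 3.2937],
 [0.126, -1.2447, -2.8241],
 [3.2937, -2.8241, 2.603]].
sigma(A) ≈ {-6, -2, 5}

A is real symmetric, so its spectrum consists of real eigenvalues. Expanding the characteristic polynomial of the displayed matrix gives
  det(λ I - A) = p(λ) = λ^3 + (3)λ^2 + (-28)λ + (-59.9982).
Solving p(λ) = 0 yields eigenvalues ≈ -6, -2, 5. (A is shown rounded to 4 decimals, so these recover the underlying integer eigenvalues to within that precision.)
Verification: the trace of A = -3 equals the sum of eigenvalues -3, and det(A) ≈ 59.9982 matches the eigenvalue product 60.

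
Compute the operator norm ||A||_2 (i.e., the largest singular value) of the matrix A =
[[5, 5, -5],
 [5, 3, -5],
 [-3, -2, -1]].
||A||_2 ≈ 11.7379 (= sqrt(largest eigenvalue of A^T A))

||A||_2 = sigma_max(A) = sqrt(lambda_max(A^T A)). Form the symmetric matrix M = A^T A =
[[59, 46, -47],
 [46, 38, -38],
 [-47, -38, 51]].
Its characteristic polynomial (trace, sum of principal 2x2 minors, determinant of M give the coefficients) is
  p(λ) = det(λ I - M) = λ^3 - 148λ^2 + 1420λ - 1600.
No integer candidate from the rational root theorem (±divisors of 1600) is a root, so the roots are irrational. The cubic discriminant is Δ = 17950092800 > 0, so there are three distinct real roots. p(1) = -327 and p(2) = 656 have opposite signs, so a root lies in (1, 2); Newton's method refines it to λ ≈ 1.3018. p(8) = 800 and p(9) = -79 have opposite signs, so a root lies in (8, 9); Newton's method refines it to λ ≈ 8.9203. p(137) = -13519 and p(138) = 3920 have opposite signs, so a root lies in (137, 138); Newton's method refines it to λ ≈ 137.7778. Check (Vieta): the three roots sum to 148, matching tr M = 148.
So the eigenvalues of A^T A are ≈ 1.3018, 8.9203, 137.7778 (all ≥ 0, as they must be for A^T A). The largest is λ_max ≈ 137.7778, hence ||A||_2 = sqrt(λ_max) ≈ 11.7379.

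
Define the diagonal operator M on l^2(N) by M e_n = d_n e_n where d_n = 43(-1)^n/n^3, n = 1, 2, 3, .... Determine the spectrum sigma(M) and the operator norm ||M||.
sigma(M) = {43(-1)^n/n^3 : n ≥ 1} ∪ {0}; ||M|| = 43

A bounded diagonal operator on l^2 with diagonal entries d_n has spectrum equal to the closure of {d_n : n ≥ 1}: every d_n is an eigenvalue (with eigenvector e_n), so {d_n} ⊂ sigma(M); the spectrum is closed, so its closure is too; and for lambda not in the closure, (M - lambda I) has bounded inverse (the diagonal entries 1/(d_n - lambda) are bounded). For our sequence d_n = 43(-1)^n/n^3, n = 1, 2, 3, ...:
  - {d_n} = {43(-1)^n/n^3 : n ≥ 1}; the only limit point is 0
  - closure = {43(-1)^n/n^3 : n ≥ 1} ∪ {0}
For the norm: a diagonal operator has ||M|| = sup_n |d_n|. Here |d_n| = 43/n^3 is decreasing, so sup_n |d_n| = |d_1| = 43. So ||M|| = 43.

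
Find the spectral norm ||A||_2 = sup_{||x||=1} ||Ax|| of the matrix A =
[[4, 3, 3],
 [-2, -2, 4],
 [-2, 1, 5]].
||A||_2 ≈ 7.1827 (= sqrt(largest eigenvalue of A^T A))

||A||_2 = sigma_max(A) = sqrt(lambda_max(A^T A)). Form the symmetric matrix M = A^T A =
[[24, 14, -6],
 [14, 14, 6],
 [-6, 6, 50]].
Its characteristic polynomial (trace, sum of principal 2x2 minors, determinant of M give the coefficients) is
  p(λ) = det(λ I - M) = λ^3 - 88λ^2 + 1968λ - 4624.
No integer candidate from the rational root theorem (±divisors of 4624) is a root, so the roots are irrational. The cubic discriminant is Δ = 736900352 > 0, so there are three distinct real roots. p(2) = -1032 and p(3) = 515 have opposite signs, so a root lies in (2, 3); Newton's method refines it to λ ≈ 2.6554. p(33) = 425 and p(34) = -136 have opposite signs, so a root lies in (33, 34); Newton's method refines it to λ ≈ 33.7534. p(51) = -493 and p(52) = 368 have opposite signs, so a root lies in (51, 52); Newton's method refines it to λ ≈ 51.5913. Check (Vieta): the three roots sum to 88, matching tr M = 88.
So the eigenvalues of A^T A are ≈ 2.6554, 33.7534, 51.5913 (all ≥ 0, as they must be for A^T A). The largest is λ_max ≈ 51.5913, hence ||A||_2 = sqrt(λ_max) ≈ 7.1827.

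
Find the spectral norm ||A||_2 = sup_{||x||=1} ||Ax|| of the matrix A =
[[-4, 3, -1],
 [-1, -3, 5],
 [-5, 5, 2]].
||A||_2 ≈ 8.752 (= sqrt(largest eigenvalue of A^T A))

||A||_2 = sigma_max(A) = sqrt(lambda_max(A^T A)). Form the symmetric matrix M = A^T A =
[[42, -34, -11],
 [-34, 43, -8],
 [-11, -8, 30]].
Its characteristic polynomial (trace, sum of principal 2x2 minors, determinant of M give the coefficients) is
  p(λ) = det(λ I - M) = λ^3 - 115λ^2 + 3015λ - 5625.
No integer candidate from the rational root theorem (±divisors of 5625) is a root, so the roots are irrational. The cubic discriminant is Δ = 10622034000 > 0, so there are three distinct real roots. p(2) = -47 and p(3) = 2412 have opposite signs, so a root lies in (2, 3); Newton's method refines it to λ ≈ 2.0183. p(36) = 531 and p(37) = -852 have opposite signs, so a root lies in (36, 37); Newton's method refines it to λ ≈ 36.3849. p(76) = -1749 and p(77) = 1228 have opposite signs, so a root lies in (76, 77); Newton's method refines it to λ ≈ 76.5968. Check (Vieta): the three roots sum to 115, matching tr M = 115.
So the eigenvalues of A^T A are ≈ 2.0183, 36.3849, 76.5968 (all ≥ 0, as they must be for A^T A). The largest is λ_max ≈ 76.5968, hence ||A||_2 = sqrt(λ_max) ≈ 8.752.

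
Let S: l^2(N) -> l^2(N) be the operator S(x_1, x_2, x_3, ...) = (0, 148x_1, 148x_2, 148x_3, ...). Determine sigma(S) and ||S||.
sigma(S) = closed disk {z in C : |z| ≤ 148}; ||S|| = 148

Note S = 148·U where U is the unit right shift (U x)_k = x_{k-1} (with x_0 := 0); so ||S|| = 148||U|| and sigma(S) = 148·sigma(U). ||S x||^2 = sum_{k≥1} |148x_k|^2 = 21904||x||^2, so ||S|| = 148 and sigma(S) ⊂ {|z| ≤ 148}. For any |lambda| < 148, the equation (S - lambda I) x = 0 forces x_1 = 0, then 148x_k = lambda x_{k+1} ⇒ x = 0, so S has no eigenvalues. But (S - lambda I) is not surjective for |lambda| < 148: solving (S - lambda I) x = e_1 would require x_n proportional to (lambda/148)^(-n), which is not in l^2. So every |lambda| < 148 lies in the residual spectrum. The boundary |lambda| = 148 is in the approximate point spectrum (the spectrum is closed). Hence sigma(S) is the closed disk of radius 148.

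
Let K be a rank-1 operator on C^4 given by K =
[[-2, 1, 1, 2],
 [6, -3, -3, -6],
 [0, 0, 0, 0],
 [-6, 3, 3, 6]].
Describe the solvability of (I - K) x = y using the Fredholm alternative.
(I - K) is singular (det(I - K) = 0, i.e. 1 ∈ sigma(K)). (I - K) x = y is solvable iff y ⊥ ker((I - K)^*) = span{(-2, 1, 1, 2)}, i.e. iff -2y_1 + y_2 + y_3 + 2y_4 = 0. When solvable, the solutions are x = y + c·(1, -3, 0, 3), c arbitrary (ker(I - K) = span{(1, -3, 0, 3)}, dimension 1).

K has rank 1, so it is an outer product K = u v^T: every row of K is a multiple of one row vector. Reading off the entries, u = (1, -3, 0, 3) and v = (-2, 1, 1, 2) (row i of K equals u_i·v^T). A rank-one matrix u v^T satisfies K u = u (v·u) and kills the (3)-dimensional subspace v^⊥, so its characteristic polynomial is lambda^3 (lambda - v·u) with v·u = tr K = 1. Hence the eigenvalues of I - K are 1 (multiplicity 3) and 1 - (1) = 0, so det(I - K) = 0. (Direct check: I - K =
[[3, -1, -1, -2],
 [-6, 4, 3, 6],
 [0, 0, 1, 0],
 [6, -3, -3, -5]]
has determinant 0.) So 1 is an eigenvalue of K and (I - K) is not invertible. The finite-dimensional Fredholm alternative says: either (I - K) is invertible, or ker(I - K) ≠ {0} and then range(I - K) = ker((I - K)^*)^⊥, with dim ker(I - K) = dim ker((I - K)^*). We are in the second case, so we need both kernels. Kernel of I - K: (I - K) u = u - u (v·u) = u - u = 0, so ker(I - K) = span{u} = span{(1, -3, 0, 3)} (it is exactly 1-dimensional because rank(I - K) = 3). Kernel of the adjoint: K is real, so (I - K)^* = I - K^T = I - v u^T, and (I - v u^T) v = v - v (u·v) = 0; hence ker((I - K)^*) = span{v} = span{(-2, 1, 1, 2)}. Therefore (I - K) x = y is solvable iff <y, v> = 0, i.e. iff -2y_1 + y_2 + y_3 + 2y_4 = 0. When this holds, K y = u (v·y) = 0, so (I - K) y = y and x = y is a particular solution; the full solution set is the line x = y + c·u = y + c·(1, -3, 0, 3), c ∈ C.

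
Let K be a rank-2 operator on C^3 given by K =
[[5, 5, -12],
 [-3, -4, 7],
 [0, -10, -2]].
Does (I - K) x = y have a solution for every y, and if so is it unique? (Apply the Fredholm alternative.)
(I - K) is invertible (det(I - K) = 65 ≠ 0), so for every y in C^3 the equation (I - K) x = y has a unique solution.

K has rank 2 and factors as K = U V^T = u1 v1^T + u2 v2^T with u1 = (2, -1, 2), v1 = (1, -2, -3), u2 = (3, -2, -2), v2 = (1, 3, -2) (multiplying out reproduces the displayed K). The nonzero eigenvalues of U V^T coincide with those of the 2 x 2 matrix G = V^T U = [[v1·u1, v1·u2], [v2·u1, v2·u2]] = [[-2, 13], [-5, 1]], and by the Sylvester determinant identity det(I_3 - U V^T) = det(I_2 - V^T U) = det([[3, -13], [5, 0]]) = (3)(0) - (-13)(5) = 65. (Direct check: I - K =
[[-4, -5, 12],
 [3, 5, -7],
 [0, 10, 3]]
has determinant 65.) The finite-dimensional Fredholm alternative says: either (I - K) is invertible, or ker(I - K) ≠ {0} and then range(I - K) = ker((I - K)^*)^⊥, with dim ker(I - K) = dim ker((I - K)^*). Since det(I - K) ≠ 0, 1 is not an eigenvalue of K and ker(I - K) = {0}, so we are in the first case: for every y there is a unique x = (I - K)^(-1) y. (Explicitly, by the Woodbury identity, (I - U V^T)^(-1) = I + U (I_2 - G)^(-1) V^T.)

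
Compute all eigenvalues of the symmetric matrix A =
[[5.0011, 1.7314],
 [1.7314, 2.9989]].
sigma(A) ≈ {2, 6}

A is real symmetric, so its spectrum consists of real eigenvalues. Expanding the characteristic polynomial of the displayed matrix gives
  det(λ I - A) = p(λ) = λ^2 + (-8)λ + (12).
Solving p(λ) = 0 yields eigenvalues ≈ 2, 6. (A is shown rounded to 4 decimals, so these recover the underlying integer eigenvalues to within that precision.)
Verification: the trace of A = 8 equals the sum of eigenvalues 8, and det(A) ≈ 12.0001 matches the eigenvalue product 12.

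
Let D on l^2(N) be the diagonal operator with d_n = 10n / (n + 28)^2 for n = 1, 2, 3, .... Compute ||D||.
||D|| = 5/56 (attained at n = 28)

For D diagonal, ||D|| = sup_n |d_n|. Treat f(x) = 10x / (x + 28)^2 for real x > 0. By the quotient rule, f'(x) = 10(28 - x)/(x + 28)^3, which is positive for x < 28 and negative for x > 28. So f has a unique maximum at x = 28, and since 28 is a positive integer, the supremum over n ≥ 1 is attained at n = 28: d_28 = 10·28/(28 + 28)^2 = 10·28/3136 = 5/56. Hence ||D|| = 5/56.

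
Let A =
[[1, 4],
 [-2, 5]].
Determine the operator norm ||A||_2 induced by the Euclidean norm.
||A||_2 = sqrt((46 + sqrt(1440))/2) ≈ 6.4787 (= sqrt(largest eigenvalue of A^T A))

||A||_2 = sigma_max(A) = sqrt(lambda_max(A^T A)). Form the symmetric matrix M = A^T A =
[[5, -6],
 [-6, 41]].
Its characteristic polynomial (trace, determinant of M give the coefficients) is
  p(λ) = det(λ I - M) = λ^2 - 46λ + 169.
For λ^2 - 46λ + 169 the discriminant is 1440. It is nonnegative but not a perfect square, so the roots are real and irrational: λ = (46 ± sqrt(1440))/2 ≈ 41.9737, 4.0263.
So the eigenvalues of A^T A are ≈ 4.0263, 41.9737 (all ≥ 0, as they must be for A^T A). The largest is λ_max = (46 + sqrt(1440))/2 ≈ 41.9737, hence ||A||_2 = sqrt(λ_max) = sqrt((46 + sqrt(1440))/2) ≈ 6.4787.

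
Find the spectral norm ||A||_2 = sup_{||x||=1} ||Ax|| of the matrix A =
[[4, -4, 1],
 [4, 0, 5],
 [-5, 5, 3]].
||A||_2 ≈ 9.5275 (= sqrt(largest eigenvalue of A^T A))

||A||_2 = sigma_max(A) = sqrt(lambda_max(A^T A)). Form the symmetric matrix M = A^T A =
[[57, -41, 9],
 [-41, 41, 11],
 [9, 11, 35]].
Its characteristic polynomial (trace, sum of principal 2x2 minors, determinant of M give the coefficients) is
  p(λ) = det(λ I - M) = λ^3 - 133λ^2 + 3884λ - 4624.
No integer candidate from the rational root theorem (±divisors of 4624) is a root, so the roots are irrational. The cubic discriminant is Δ = 31382636368 > 0, so there are three distinct real roots. p(1) = -872 and p(2) = 2620 have opposite signs, so a root lies in (1, 2); Newton's method refines it to λ ≈ 1.2429. p(40) = 1936 and p(41) = -32 have opposite signs, so a root lies in (40, 41); Newton's method refines it to λ ≈ 40.9838. p(90) = -3364 and p(91) = 1018 have opposite signs, so a root lies in (90, 91); Newton's method refines it to λ ≈ 90.7732. Check (Vieta): the three roots sum to 133, matching tr M = 133.
So the eigenvalues of A^T A are ≈ 1.2429, 40.9838, 90.7732 (all ≥ 0, as they must be for A^T A). The largest is λ_max ≈ 90.7732, hence ||A||_2 = sqrt(λ_max) ≈ 9.5275.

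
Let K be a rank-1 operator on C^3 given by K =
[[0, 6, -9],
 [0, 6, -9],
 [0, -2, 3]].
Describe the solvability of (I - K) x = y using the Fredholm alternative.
(I - K) is invertible (det(I - K) = -8 ≠ 0), so for every y in C^3 the equation (I - K) x = y has a unique solution.

K has rank 1, so it is an outer product K = u v^T: every row of K is a multiple of one row vector. Reading off the entries, u = (-3, -3, 1) and v = (0, -2, 3) (row i of K equals u_i·v^T). A rank-one matrix u v^T satisfies K u = u (v·u) and kills the (2)-dimensional subspace v^⊥, so its characteristic polynomial is lambda^2 (lambda - v·u) with v·u = tr K = 9. Hence the eigenvalues of I - K are 1 (multiplicity 2) and 1 - (9) = -8, so det(I - K) = -8. (Direct check: I - K =
[[1, -6, 9],
 [0, -5, 9],
 [0, 2, -2]]
has determinant -8.) The finite-dimensional Fredholm alternative says: either (I - K) is invertible, or ker(I - K) ≠ {0} and then range(I - K) = ker((I - K)^*)^⊥, with dim ker(I - K) = dim ker((I - K)^*). Since det(I - K) ≠ 0, 1 is not an eigenvalue of K and ker(I - K) = {0}, so we are in the first case: for every y there is a unique x = (I - K)^(-1) y. Explicitly, by the Sherman–Morrison formula, (I - u v^T)^(-1) = I + u v^T/(1 - v·u), i.e. (I - K)^(-1) = I + K/(-8).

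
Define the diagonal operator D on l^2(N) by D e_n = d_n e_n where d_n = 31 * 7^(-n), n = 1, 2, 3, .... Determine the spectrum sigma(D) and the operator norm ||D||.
sigma(D) = {31 * 7^(-n) : n ≥ 1} ∪ {0}; ||D|| = 31/7

A bounded diagonal operator on l^2 with diagonal entries d_n has spectrum equal to the closure of {d_n : n ≥ 1}: every d_n is an eigenvalue (with eigenvector e_n), so {d_n} ⊂ sigma(D); the spectrum is closed, so its closure is too; and for lambda not in the closure, (D - lambda I) has bounded inverse (the diagonal entries 1/(d_n - lambda) are bounded). For our sequence d_n = 31 * 7^(-n), n = 1, 2, 3, ...:
  - {d_n} = {31 * 7^(-n) : n ≥ 1}; the only limit point is 0
  - closure = {31 * 7^(-n) : n ≥ 1} ∪ {0}
For the norm: a diagonal operator has ||D|| = sup_n |d_n|. Here d_n = 31 * 7^(-n) is positive and decreasing, so sup_n |d_n| = d_1 = 31/7. So ||D|| = 31/7.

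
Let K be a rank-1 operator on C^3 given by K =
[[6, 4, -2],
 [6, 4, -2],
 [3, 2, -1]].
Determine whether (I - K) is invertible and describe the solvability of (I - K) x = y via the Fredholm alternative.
(I - K) is invertible (det(I - K) = -8 ≠ 0), so for every y in C^3 the equation (I - K) x = y has a unique solution.

K has rank 1, so it is an outer product K = u v^T: every row of K is a multiple of one row vector. Reading off the entries, u = (2, 2, 1) and v = (3, 2, -1) (row i of K equals u_i·v^T). A rank-one matrix u v^T satisfies K u = u (v·u) and kills the (2)-dimensional subspace v^⊥, so its characteristic polynomial is lambda^2 (lambda - v·u) with v·u = tr K = 9. Hence the eigenvalues of I - K are 1 (multiplicity 2) and 1 - (9) = -8, so det(I - K) = -8. (Direct check: I - K =
[[-5, -4, 2],
 [-6, -3, 2],
 [-3, -2, 2]]
has determinant -8.) The finite-dimensional Fredholm alternative says: either (I - K) is invertible, or ker(I - K) ≠ {0} and then range(I - K) = ker((I - K)^*)^⊥, with dim ker(I - K) = dim ker((I - K)^*). Since det(I - K) ≠ 0, 1 is not an eigenvalue of K and ker(I - K) = {0}, so we are in the first case: for every y there is a unique x = (I - K)^(-1) y. Explicitly, by the Sherman–Morrison formula, (I - u v^T)^(-1) = I + u v^T/(1 - v·u), i.e. (I - K)^(-1) = I + K/(-8).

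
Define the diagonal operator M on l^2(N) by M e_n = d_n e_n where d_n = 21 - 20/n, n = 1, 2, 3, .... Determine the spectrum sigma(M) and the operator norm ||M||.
sigma(M) = {21 - 20/n : n ≥ 1} ∪ {21}; ||M|| = 21

A bounded diagonal operator on l^2 with diagonal entries d_n has spectrum equal to the closure of {d_n : n ≥ 1}: every d_n is an eigenvalue (with eigenvector e_n), so {d_n} ⊂ sigma(M); the spectrum is closed, so its closure is too; and for lambda not in the closure, (M - lambda I) has bounded inverse (the diagonal entries 1/(d_n - lambda) are bounded). For our sequence d_n = 21 - 20/n, n = 1, 2, 3, ...:
  - {d_n} = {21 - 20/n : n ≥ 1}; the only limit point is 21
  - closure = {21 - 20/n : n ≥ 1} ∪ {21}
For the norm: a diagonal operator has ||M|| = sup_n |d_n|. Here d_n = 21 - 20/n increases monotonically from d_1 = 1 toward 21, with all terms in [1, 21); so sup_n |d_n| = 21 (the supremum is the limit, not attained). So ||M|| = 21.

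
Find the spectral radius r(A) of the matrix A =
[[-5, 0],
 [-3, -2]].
r(A) = 5

The eigenvalues of A are the roots of its characteristic polynomial. With M = A (coefficients from the trace and determinant):
  p(λ) = det(λ I - M) = λ^2 + 7λ + 10.
For λ^2 + 7λ + 10 the discriminant is 9. It is a perfect square (3^2), so the roots are rational: λ = (-7 ± 3)/2 = -2, -5.
Thus the eigenvalues (to 4 decimals) are -2 (modulus 2); -5 (modulus 5). The spectral radius is the largest modulus: r(A) = 5. (Cross-check: r(A) ≤ ||A||_2 ≈ 5.9292; equality holds whenever A is normal, though it can also hold for some non-normal A.)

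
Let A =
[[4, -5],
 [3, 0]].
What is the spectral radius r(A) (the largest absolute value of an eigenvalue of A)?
r(A) = sqrt(15) ≈ 3.873

The eigenvalues of A are the roots of its characteristic polynomial. With M = A (coefficients from the trace and determinant):
  p(λ) = det(λ I - M) = λ^2 - 4λ + 15.
For λ^2 - 4λ + 15 the discriminant is -44. It is negative, so the roots are the complex-conjugate pair λ = 2 ± (sqrt(44)/2) i ≈ 2 ± 3.3166i. For a conjugate pair the product of the roots equals the constant term, so |λ|^2 = 15 and |λ| = sqrt(15) ≈ 3.873.
Thus the eigenvalues (to 4 decimals) are 2 ± 3.3166i (modulus 3.873). The spectral radius is the largest modulus: r(A) = sqrt(15) ≈ 3.873. (Cross-check: r(A) ≤ ||A||_2 ≈ 6.7082; equality holds whenever A is normal, though it can also hold for some non-normal A.)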